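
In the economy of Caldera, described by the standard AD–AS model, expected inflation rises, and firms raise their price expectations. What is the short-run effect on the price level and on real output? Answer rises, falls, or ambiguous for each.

This is an adverse supply shock: SRAS shifts left.
Moving along the downward-sloping AD curve, P rises and Y falls.

Price level: rises; output: falls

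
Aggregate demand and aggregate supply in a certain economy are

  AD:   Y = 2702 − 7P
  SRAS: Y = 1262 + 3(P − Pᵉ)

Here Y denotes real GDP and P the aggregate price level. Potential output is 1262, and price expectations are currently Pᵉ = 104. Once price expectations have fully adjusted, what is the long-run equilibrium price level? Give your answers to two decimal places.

Long-run P = 205.71

Short run: with Pᵉ = 104, SRAS is Y = 950 + 3P. Setting AD = SRAS gives 1752 = 10P, so P = 175.20 and Y = 2702 − 7P = 1475.60.
Output 1475.60 is above potential 1262, so over time expected prices rise and SRAS shifts left until Y returns to 1262.
Long run: Y = 1262 on the AD curve gives 1262 = 2702 − 7P, so P = 205.71.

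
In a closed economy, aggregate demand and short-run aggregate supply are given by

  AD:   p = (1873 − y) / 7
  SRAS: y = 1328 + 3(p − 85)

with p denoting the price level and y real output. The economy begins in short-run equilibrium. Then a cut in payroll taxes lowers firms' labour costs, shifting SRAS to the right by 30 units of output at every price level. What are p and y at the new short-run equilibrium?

p = 77, y = 1334

This is a positive supply shock: SRAS shifts right.
New SRAS: y = 1103 + 3p.
Set AD = SRAS: 1873 − 7p = 1103 + 3p, so 770 = 10p and p = 77.
y = 1873 − 7·77 = 1334.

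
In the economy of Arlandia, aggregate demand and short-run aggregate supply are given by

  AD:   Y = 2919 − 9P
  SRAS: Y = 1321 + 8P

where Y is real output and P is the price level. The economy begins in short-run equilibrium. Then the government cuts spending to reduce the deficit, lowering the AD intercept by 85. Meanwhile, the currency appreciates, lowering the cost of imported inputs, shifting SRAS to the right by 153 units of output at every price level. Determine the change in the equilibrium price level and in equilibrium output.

ΔP = -14, ΔY = +41

After both shocks: AD is Y = 2834 − 9P and SRAS is Y = 1474 + 8P.
Setting them equal: 1360 = 17P, so P = 80.
Y = 2834 − 9·80 = 2114.
Initially P = 94, Y = 2073, so ΔP = -14 and ΔY = +41.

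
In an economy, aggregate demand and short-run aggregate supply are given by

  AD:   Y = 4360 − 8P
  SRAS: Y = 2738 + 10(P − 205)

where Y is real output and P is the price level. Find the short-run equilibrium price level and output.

P = 204, Y = 2728

Write SRAS as Y = 2738 + 10P − 2050 = 688 + 10P.
Set AD = SRAS: 4360 − 8P = 688 + 10P, so 3672 = 18P and P = 204.
Then Y = 4360 − 8·204 = 2728.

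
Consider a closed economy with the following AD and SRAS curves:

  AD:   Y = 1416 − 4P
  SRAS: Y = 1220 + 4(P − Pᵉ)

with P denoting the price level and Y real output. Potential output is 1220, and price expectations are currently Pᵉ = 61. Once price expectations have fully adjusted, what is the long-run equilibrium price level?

Long-run P = 49

Short run: with Pᵉ = 61, SRAS is Y = 976 + 4P. Setting AD = SRAS gives 440 = 8P, so P = 55 and Y = 1416 − 4·55 = 1196.
Output 1196 is below potential 1220, so over time expected prices fall and SRAS shifts right until Y returns to 1220.
Long run: Y = 1220 on the AD curve gives 1220 = 1416 − 4P, so P = 49.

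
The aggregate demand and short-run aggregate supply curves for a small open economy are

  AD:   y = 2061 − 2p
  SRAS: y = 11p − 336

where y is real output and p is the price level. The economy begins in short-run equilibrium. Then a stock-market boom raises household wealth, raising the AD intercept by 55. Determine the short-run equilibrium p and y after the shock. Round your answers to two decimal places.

This is a positive demand shock: AD shifts right.
New AD: y = 2116 − 2p.
Set AD = SRAS: 2116 − 2p = 11p − 336, so 2452 = 13p and p = 188.62.
Substituting into AD, y = 1738.77.

p = 188.62, y = 1738.77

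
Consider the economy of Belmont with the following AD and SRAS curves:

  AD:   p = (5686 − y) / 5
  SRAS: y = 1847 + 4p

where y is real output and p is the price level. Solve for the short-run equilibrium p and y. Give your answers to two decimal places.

Rearrange AD to y = 5686 − 5p.
Set AD = SRAS: 5686 − 5p = 1847 + 4p, so 3839 = 9p and p = 426.56.
Substituting into AD, y = 5686 − 5p = 3553.22.

p = 426.56, y = 3553.22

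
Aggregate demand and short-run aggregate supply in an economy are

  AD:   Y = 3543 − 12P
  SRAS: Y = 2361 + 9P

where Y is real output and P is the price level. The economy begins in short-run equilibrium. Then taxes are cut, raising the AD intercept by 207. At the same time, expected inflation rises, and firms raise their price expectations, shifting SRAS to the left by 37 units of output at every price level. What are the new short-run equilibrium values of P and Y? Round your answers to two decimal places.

P = 67.90, Y = 2935.14

After both shocks: AD is Y = 3750 − 12P and SRAS is Y = 2324 + 9P.
Setting them equal: 1426 = 21P, so P = 67.90.
Substituting into AD, Y = 2935.14.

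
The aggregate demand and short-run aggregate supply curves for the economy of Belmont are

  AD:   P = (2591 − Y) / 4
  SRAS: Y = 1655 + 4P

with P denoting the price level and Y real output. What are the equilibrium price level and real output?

P = 117, Y = 2123

Rearrange AD to Y = 2591 − 4P.
Set AD = SRAS: 2591 − 4P = 1655 + 4P, so 936 = 8P and P = 117.
Then Y = 2591 − 4·117 = 2123.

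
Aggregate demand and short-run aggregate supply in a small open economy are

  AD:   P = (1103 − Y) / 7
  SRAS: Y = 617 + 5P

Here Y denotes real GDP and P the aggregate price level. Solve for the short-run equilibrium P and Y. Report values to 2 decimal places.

Rearrange AD to Y = 1103 − 7P.
Set AD = SRAS: 1103 − 7P = 617 + 5P, so 486 = 12P and P = 40.50.
Substituting into AD, Y = 1103 − 7P = 819.50.

P = 40.50, Y = 819.50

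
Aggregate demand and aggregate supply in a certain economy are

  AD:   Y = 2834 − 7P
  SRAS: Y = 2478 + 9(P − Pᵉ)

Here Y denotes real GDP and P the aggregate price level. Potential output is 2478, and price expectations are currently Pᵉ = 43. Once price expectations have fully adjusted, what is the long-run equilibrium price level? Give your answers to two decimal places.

Long-run P = 50.86

Short run: with Pᵉ = 43, SRAS is Y = 2091 + 9P. Setting AD = SRAS gives 743 = 16P, so P = 46.44 and Y = 2834 − 7P = 2508.94.
Output 2508.94 is above potential 2478, so over time expected prices rise and SRAS shifts left until Y returns to 2478.
Long run: Y = 2478 on the AD curve gives 2478 = 2834 − 7P, so P = 50.86.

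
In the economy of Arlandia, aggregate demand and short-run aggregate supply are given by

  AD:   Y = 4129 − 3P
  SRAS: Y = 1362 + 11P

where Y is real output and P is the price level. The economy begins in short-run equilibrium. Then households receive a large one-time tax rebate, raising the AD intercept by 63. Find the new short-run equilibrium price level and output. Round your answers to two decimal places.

This is a positive demand shock: AD shifts right.
New AD: Y = 4192 − 3P.
Set AD = SRAS: 4192 − 3P = 1362 + 11P, so 2830 = 14P and P = 202.14.
Substituting into AD, Y = 3585.57.

P = 202.14, Y = 3585.57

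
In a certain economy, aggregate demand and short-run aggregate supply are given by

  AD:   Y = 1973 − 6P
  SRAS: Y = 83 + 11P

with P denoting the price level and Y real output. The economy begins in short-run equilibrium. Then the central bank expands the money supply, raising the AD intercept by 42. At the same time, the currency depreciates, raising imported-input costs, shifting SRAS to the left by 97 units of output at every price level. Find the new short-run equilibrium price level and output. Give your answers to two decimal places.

After both shocks: AD is Y = 2015 − 6P and SRAS is Y = 11P − 14.
Setting them equal: 2029 = 17P, so P = 119.35.
Substituting into AD, Y = 1298.88.

P = 119.35, Y = 1298.88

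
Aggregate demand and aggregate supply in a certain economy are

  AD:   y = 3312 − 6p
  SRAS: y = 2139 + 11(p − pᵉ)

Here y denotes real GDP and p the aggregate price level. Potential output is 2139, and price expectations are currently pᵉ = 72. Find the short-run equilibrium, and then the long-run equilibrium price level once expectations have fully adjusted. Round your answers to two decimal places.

Short run: p = 115.59, y = 2618.47. Long run: p = 195.50.

Short run: with pᵉ = 72, SRAS is y = 1347 + 11p. Setting AD = SRAS gives 1965 = 17p, so p = 115.59 and y = 3312 − 6p = 2618.47.
Output 2618.47 is above potential 2139, so over time expected prices rise and SRAS shifts left until y returns to 2139.
Long run: y = 2139 on the AD curve gives 2139 = 3312 − 6p, so p = 195.50.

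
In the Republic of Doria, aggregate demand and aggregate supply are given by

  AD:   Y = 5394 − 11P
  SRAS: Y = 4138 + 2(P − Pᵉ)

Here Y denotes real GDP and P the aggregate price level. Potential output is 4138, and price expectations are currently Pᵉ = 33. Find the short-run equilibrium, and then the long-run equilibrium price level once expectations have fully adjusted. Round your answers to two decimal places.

Short run: P = 101.69, Y = 4275.38. Long run: P = 114.18.

Short run: with Pᵉ = 33, SRAS is Y = 4072 + 2P. Setting AD = SRAS gives 1322 = 13P, so P = 101.69 and Y = 5394 − 11P = 4275.38.
Output 4275.38 is above potential 4138, so over time expected prices rise and SRAS shifts left until Y returns to 4138.
Long run: Y = 4138 on the AD curve gives 4138 = 5394 − 11P, so P = 114.18.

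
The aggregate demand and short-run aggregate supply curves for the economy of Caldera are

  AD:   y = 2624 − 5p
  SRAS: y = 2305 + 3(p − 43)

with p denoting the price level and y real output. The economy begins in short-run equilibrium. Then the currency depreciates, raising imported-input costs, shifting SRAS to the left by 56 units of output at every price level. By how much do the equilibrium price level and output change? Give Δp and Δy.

Δp = +7, Δy = -35

This is a negative supply shock: SRAS shifts left.
New SRAS: y = 2120 + 3p.
Set AD = SRAS: 2624 − 5p = 2120 + 3p, so 504 = 8p and p = 63.
y = 2624 − 5·63 = 2309.
Initially p = 56, y = 2344, so Δp = +7 and Δy = -35.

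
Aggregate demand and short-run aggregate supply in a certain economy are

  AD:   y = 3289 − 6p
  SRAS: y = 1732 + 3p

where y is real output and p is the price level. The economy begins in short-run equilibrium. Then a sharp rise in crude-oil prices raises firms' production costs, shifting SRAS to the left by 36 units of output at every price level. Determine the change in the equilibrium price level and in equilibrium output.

This is a negative supply shock: SRAS shifts left.
New SRAS: y = 1696 + 3p.
Set AD = SRAS: 3289 − 6p = 1696 + 3p, so 1593 = 9p and p = 177.
y = 3289 − 6·177 = 2227.
Initially p = 173, y = 2251, so Δp = +4 and Δy = -24.

Δp = +4, Δy = -24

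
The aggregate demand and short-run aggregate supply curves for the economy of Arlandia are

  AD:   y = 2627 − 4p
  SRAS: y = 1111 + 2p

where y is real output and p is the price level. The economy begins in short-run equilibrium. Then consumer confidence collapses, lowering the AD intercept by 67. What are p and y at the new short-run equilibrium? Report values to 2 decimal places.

p = 241.50, y = 1594.00

This is a negative demand shock: AD shifts left.
New AD: y = 2560 − 4p.
Set AD = SRAS: 2560 − 4p = 1111 + 2p, so 1449 = 6p and p = 241.50.
Substituting into AD, y = 1594.00.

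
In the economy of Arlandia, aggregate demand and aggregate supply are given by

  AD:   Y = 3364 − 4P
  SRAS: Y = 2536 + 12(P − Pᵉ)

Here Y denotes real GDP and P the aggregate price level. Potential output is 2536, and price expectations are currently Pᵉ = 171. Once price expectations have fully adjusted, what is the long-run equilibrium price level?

Long-run P = 207

Short run: with Pᵉ = 171, SRAS is Y = 484 + 12P. Setting AD = SRAS gives 2880 = 16P, so P = 180 and Y = 3364 − 4·180 = 2644.
Output 2644 is above potential 2536, so over time expected prices rise and SRAS shifts left until Y returns to 2536.
Long run: Y = 2536 on the AD curve gives 2536 = 3364 − 4P, so P = 207.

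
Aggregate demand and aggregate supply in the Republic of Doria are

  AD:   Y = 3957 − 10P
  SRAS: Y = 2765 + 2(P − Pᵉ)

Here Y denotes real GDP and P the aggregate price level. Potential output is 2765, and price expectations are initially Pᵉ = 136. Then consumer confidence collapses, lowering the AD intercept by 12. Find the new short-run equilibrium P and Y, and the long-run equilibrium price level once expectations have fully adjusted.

Short run: P = 121, Y = 2735. Long run: P = 118.

AD shifts left: new AD is Y = 3945 − 10P. With Pᵉ = 136, SRAS is Y = 2493 + 2P.
Short run: 3945 − 10P = 2493 + 2P gives 1452 = 12P, so P = 121 and Y = 3945 − 10·121 = 2735.
Y = 2735 is below potential 2765; expectations adjust and SRAS shifts right until Y = 2765.
Long run: on the new AD curve, 2765 = 3945 − 10P gives P = 118.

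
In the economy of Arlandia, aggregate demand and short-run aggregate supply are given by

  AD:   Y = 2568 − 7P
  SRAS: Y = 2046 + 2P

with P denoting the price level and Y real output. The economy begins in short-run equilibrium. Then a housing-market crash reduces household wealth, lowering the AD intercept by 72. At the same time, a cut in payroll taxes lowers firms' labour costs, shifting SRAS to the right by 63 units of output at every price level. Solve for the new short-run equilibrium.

After both shocks: AD is Y = 2496 − 7P and SRAS is Y = 2109 + 2P.
Setting them equal: 387 = 9P, so P = 43.
Y = 2496 − 7·43 = 2195.

P = 43, Y = 2195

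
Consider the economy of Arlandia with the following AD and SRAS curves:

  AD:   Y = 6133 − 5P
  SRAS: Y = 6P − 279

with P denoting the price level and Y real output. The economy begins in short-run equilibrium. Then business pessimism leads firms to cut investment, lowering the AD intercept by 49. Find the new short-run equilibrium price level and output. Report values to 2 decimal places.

P = 578.45, Y = 3191.73

This is a negative demand shock: AD shifts left.
New AD: Y = 6084 − 5P.
Set AD = SRAS: 6084 − 5P = 6P − 279, so 6363 = 11P and P = 578.45.
Substituting into AD, Y = 3191.73.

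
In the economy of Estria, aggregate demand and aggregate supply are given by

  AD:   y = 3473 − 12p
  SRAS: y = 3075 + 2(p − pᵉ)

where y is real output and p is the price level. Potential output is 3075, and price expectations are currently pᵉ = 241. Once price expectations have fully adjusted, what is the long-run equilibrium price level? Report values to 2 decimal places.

Long-run p = 33.17

Short run: with pᵉ = 241, SRAS is y = 2593 + 2p. Setting AD = SRAS gives 880 = 14p, so p = 62.86 and y = 3473 − 12p = 2718.71.
Output 2718.71 is below potential 3075, so over time expected prices fall and SRAS shifts right until y returns to 3075.
Long run: y = 3075 on the AD curve gives 3075 = 3473 − 12p, so p = 33.17.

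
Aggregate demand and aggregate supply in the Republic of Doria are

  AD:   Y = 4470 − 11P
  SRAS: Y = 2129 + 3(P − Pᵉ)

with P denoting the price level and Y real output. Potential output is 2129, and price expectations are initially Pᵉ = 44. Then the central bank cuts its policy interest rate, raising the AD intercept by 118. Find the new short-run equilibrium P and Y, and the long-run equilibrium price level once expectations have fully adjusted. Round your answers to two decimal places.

Short run: P = 185.07, Y = 2552.21. Long run: P = 223.55.

AD shifts right: new AD is Y = 4588 − 11P. With Pᵉ = 44, SRAS is Y = 1997 + 3P.
Short run: 4588 − 11P = 1997 + 3P gives 2591 = 14P, so P = 185.07 and Y = 4588 − 11P = 2552.21.
Y = 2552.21 is above potential 2129; expectations adjust and SRAS shifts left until Y = 2129.
Long run: on the new AD curve, 2129 = 4588 − 11P gives P = 223.55.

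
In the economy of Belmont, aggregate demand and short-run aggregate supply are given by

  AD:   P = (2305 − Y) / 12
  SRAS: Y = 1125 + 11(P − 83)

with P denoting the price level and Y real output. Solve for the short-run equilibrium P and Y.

P = 91, Y = 1213

Write SRAS as Y = 1125 + 11P − 913 = 212 + 11P.
Rearrange AD to Y = 2305 − 12P.
Set AD = SRAS: 2305 − 12P = 212 + 11P, so 2093 = 23P and P = 91.
Then Y = 2305 − 12·91 = 1213.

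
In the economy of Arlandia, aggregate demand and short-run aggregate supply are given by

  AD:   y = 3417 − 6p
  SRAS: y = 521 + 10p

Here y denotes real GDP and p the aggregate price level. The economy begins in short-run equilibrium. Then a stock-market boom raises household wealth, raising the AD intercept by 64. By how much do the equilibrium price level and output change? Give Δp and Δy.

Δp = +4, Δy = +40

This is a positive demand shock: AD shifts right.
New AD: y = 3481 − 6p.
Set AD = SRAS: 3481 − 6p = 521 + 10p, so 2960 = 16p and p = 185.
y = 3481 − 6·185 = 2371.
Initially p = 181, y = 2331, so Δp = +4 and Δy = +40.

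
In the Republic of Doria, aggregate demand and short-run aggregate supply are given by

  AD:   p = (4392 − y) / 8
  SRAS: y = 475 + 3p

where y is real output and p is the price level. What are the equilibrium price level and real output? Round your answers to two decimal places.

Rearrange AD to y = 4392 − 8p.
Set AD = SRAS: 4392 − 8p = 475 + 3p, so 3917 = 11p and p = 356.09.
Substituting into AD, y = 4392 − 8p = 1543.27.

p = 356.09, y = 1543.27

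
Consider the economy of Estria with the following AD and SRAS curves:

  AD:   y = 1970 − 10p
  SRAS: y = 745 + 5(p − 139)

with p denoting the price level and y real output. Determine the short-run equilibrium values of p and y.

p = 128, y = 690

Write SRAS as y = 745 + 5p − 695 = 50 + 5p.
Set AD = SRAS: 1970 − 10p = 50 + 5p, so 1920 = 15p and p = 128.
Then y = 1970 − 10·128 = 690.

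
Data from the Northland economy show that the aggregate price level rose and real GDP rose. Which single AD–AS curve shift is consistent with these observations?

AD shifted right

P rose and Y rose. An AD shift moves P and Y in the same direction; an SRAS shift moves them in opposite directions.
Here P and Y moved in the same direction, so the AD curve shifted.
Since Y rose, AD shifted right.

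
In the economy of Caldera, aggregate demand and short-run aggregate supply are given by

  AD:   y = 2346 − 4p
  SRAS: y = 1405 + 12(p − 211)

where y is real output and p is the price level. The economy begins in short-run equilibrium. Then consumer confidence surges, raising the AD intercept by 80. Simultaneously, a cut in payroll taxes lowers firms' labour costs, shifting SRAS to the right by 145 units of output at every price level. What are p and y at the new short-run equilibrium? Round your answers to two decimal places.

p = 213.00, y = 1574.00

After both shocks: AD is y = 2426 − 4p and SRAS is y = 12p − 982.
Setting them equal: 3408 = 16p, so p = 213.00.
Substituting into AD, y = 1574.00.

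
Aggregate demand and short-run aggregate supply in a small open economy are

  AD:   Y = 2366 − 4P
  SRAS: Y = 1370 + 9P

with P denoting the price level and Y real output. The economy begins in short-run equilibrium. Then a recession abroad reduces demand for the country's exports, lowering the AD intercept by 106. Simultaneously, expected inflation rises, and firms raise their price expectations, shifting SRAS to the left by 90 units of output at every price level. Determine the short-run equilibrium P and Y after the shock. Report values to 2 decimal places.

P = 75.38, Y = 1958.46

After both shocks: AD is Y = 2260 − 4P and SRAS is Y = 1280 + 9P.
Setting them equal: 980 = 13P, so P = 75.38.
Substituting into AD, Y = 1958.46.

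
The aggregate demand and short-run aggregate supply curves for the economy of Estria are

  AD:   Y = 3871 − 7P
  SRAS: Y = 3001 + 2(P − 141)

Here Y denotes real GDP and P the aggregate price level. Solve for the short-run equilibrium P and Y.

Write SRAS as Y = 3001 + 2P − 282 = 2719 + 2P.
Set AD = SRAS: 3871 − 7P = 2719 + 2P, so 1152 = 9P and P = 128.
Then Y = 3871 − 7·128 = 2975.

P = 128, Y = 2975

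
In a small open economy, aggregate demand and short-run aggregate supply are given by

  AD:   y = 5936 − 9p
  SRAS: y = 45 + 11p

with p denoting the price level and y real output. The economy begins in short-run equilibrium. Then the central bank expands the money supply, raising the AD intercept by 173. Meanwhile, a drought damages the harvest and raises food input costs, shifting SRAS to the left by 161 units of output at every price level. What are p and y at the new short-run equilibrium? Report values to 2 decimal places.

p = 311.25, y = 3307.75

After both shocks: AD is y = 6109 − 9p and SRAS is y = 11p − 116.
Setting them equal: 6225 = 20p, so p = 311.25.
Substituting into AD, y = 3307.75.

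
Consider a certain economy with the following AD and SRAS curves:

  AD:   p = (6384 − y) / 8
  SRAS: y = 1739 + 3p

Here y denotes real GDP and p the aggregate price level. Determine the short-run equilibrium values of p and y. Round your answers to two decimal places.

p = 422.27, y = 3005.82

Rearrange AD to y = 6384 − 8p.
Set AD = SRAS: 6384 − 8p = 1739 + 3p, so 4645 = 11p and p = 422.27.
Substituting into AD, y = 6384 − 8p = 3005.82.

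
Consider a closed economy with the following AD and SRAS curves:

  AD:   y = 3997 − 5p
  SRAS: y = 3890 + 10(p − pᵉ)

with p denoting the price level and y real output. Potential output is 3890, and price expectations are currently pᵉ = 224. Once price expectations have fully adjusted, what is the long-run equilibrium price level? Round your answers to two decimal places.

Long-run p = 21.40

Short run: with pᵉ = 224, SRAS is y = 1650 + 10p. Setting AD = SRAS gives 2347 = 15p, so p = 156.47 and y = 3997 − 5p = 3214.67.
Output 3214.67 is below potential 3890, so over time expected prices fall and SRAS shifts right until y returns to 3890.
Long run: y = 3890 on the AD curve gives 3890 = 3997 − 5p, so p = 21.40.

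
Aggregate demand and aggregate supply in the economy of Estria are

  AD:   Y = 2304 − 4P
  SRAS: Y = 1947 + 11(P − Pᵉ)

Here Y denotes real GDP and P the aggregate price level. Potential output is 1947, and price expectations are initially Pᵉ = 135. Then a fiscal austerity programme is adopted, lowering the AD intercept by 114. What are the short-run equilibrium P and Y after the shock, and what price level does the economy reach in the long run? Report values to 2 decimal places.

AD shifts left: new AD is Y = 2190 − 4P. With Pᵉ = 135, SRAS is Y = 462 + 11P.
Short run: 2190 − 4P = 462 + 11P gives 1728 = 15P, so P = 115.20 and Y = 2190 − 4P = 1729.20.
Y = 1729.20 is below potential 1947; expectations adjust and SRAS shifts right until Y = 1947.
Long run: on the new AD curve, 1947 = 2190 − 4P gives P = 60.75.

Short run: P = 115.20, Y = 1729.20. Long run: P = 60.75.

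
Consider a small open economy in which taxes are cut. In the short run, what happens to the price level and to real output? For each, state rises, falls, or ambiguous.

Price level: rises; output: rises

This is a positive demand shock: AD shifts right.
Moving along the upward-sloping SRAS curve, P rises and Y rises.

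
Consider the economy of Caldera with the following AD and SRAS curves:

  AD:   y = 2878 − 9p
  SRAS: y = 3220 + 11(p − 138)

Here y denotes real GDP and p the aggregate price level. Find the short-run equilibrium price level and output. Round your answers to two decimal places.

p = 58.80, y = 2348.80

Write SRAS as y = 3220 + 11p − 1518 = 1702 + 11p.
Set AD = SRAS: 2878 − 9p = 1702 + 11p, so 1176 = 20p and p = 58.80.
Substituting into AD, y = 2878 − 9p = 2348.80.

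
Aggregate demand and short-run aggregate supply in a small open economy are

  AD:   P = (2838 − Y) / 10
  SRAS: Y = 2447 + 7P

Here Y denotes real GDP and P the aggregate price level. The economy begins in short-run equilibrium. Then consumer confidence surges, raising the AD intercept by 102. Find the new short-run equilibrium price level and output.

This is a positive demand shock: AD shifts right.
New AD: Y = 2940 − 10P.
Set AD = SRAS: 2940 − 10P = 2447 + 7P, so 493 = 17P and P = 29.
Y = 2940 − 10·29 = 2650.

P = 29, Y = 2650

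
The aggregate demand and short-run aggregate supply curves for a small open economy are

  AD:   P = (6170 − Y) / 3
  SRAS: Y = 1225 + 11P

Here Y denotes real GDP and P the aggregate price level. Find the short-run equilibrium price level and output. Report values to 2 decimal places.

P = 353.21, Y = 5110.36

Rearrange AD to Y = 6170 − 3P.
Set AD = SRAS: 6170 − 3P = 1225 + 11P, so 4945 = 14P and P = 353.21.
Substituting into AD, Y = 6170 − 3P = 5110.36.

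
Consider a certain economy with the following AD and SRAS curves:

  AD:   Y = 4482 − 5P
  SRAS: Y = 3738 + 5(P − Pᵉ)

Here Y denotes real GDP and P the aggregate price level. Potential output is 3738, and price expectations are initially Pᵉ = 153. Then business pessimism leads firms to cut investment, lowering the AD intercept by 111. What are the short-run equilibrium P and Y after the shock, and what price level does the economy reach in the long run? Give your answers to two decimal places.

AD shifts left: new AD is Y = 4371 − 5P. With Pᵉ = 153, SRAS is Y = 2973 + 5P.
Short run: 4371 − 5P = 2973 + 5P gives 1398 = 10P, so P = 139.80 and Y = 4371 − 5P = 3672.00.
Y = 3672.00 is below potential 3738; expectations adjust and SRAS shifts right until Y = 3738.
Long run: on the new AD curve, 3738 = 4371 − 5P gives P = 126.60.

Short run: P = 139.80, Y = 3672.00. Long run: P = 126.60.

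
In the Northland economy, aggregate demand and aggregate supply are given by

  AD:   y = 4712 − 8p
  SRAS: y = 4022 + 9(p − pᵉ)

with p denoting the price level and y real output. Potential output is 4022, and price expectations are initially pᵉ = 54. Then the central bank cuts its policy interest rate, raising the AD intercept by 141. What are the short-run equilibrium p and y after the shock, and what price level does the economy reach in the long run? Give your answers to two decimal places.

Short run: p = 77.47, y = 4233.24. Long run: p = 103.88.

AD shifts right: new AD is y = 4853 − 8p. With pᵉ = 54, SRAS is y = 3536 + 9p.
Short run: 4853 − 8p = 3536 + 9p gives 1317 = 17p, so p = 77.47 and y = 4853 − 8p = 4233.24.
y = 4233.24 is above potential 4022; expectations adjust and SRAS shifts left until y = 4022.
Long run: on the new AD curve, 4022 = 4853 − 8p gives p = 103.88.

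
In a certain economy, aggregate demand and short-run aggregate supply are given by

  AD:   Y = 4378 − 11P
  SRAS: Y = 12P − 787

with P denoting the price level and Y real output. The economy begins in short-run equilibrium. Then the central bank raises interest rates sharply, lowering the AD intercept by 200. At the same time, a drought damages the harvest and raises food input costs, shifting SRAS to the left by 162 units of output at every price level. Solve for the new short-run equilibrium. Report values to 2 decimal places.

P = 222.91, Y = 1725.96

After both shocks: AD is Y = 4178 − 11P and SRAS is Y = 12P − 949.
Setting them equal: 5127 = 23P, so P = 222.91.
Substituting into AD, Y = 1725.96.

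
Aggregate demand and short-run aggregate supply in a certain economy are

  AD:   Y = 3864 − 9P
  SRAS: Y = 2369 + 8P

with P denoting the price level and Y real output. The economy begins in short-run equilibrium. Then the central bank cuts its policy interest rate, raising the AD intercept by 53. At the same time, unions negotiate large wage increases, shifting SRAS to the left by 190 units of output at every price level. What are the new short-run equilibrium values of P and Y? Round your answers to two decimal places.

After both shocks: AD is Y = 3917 − 9P and SRAS is Y = 2179 + 8P.
Setting them equal: 1738 = 17P, so P = 102.24.
Substituting into AD, Y = 2996.88.

P = 102.24, Y = 2996.88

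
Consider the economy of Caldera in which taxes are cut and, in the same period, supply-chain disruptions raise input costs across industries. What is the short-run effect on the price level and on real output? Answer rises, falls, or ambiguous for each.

Price level: rises; output: ambiguous

The first event is a positive demand shock: AD shifts right, which by itself pushes P up and Y up.
The second is an adverse supply shock: SRAS shifts left, which by itself pushes P up and Y down.
Both shocks push P up, so P rises. The two shocks push Y in opposite directions, so the effect on Y is ambiguous.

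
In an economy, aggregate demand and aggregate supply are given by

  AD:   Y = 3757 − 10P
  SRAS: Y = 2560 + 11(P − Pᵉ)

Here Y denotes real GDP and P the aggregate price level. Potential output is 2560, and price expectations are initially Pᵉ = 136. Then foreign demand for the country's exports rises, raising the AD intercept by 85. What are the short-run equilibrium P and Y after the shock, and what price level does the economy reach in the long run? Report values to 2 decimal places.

Short run: P = 132.29, Y = 2519.14. Long run: P = 128.20.

AD shifts right: new AD is Y = 3842 − 10P. With Pᵉ = 136, SRAS is Y = 1064 + 11P.
Short run: 3842 − 10P = 1064 + 11P gives 2778 = 21P, so P = 132.29 and Y = 3842 − 10P = 2519.14.
Y = 2519.14 is below potential 2560; expectations adjust and SRAS shifts right until Y = 2560.
Long run: on the new AD curve, 2560 = 3842 − 10P gives P = 128.20.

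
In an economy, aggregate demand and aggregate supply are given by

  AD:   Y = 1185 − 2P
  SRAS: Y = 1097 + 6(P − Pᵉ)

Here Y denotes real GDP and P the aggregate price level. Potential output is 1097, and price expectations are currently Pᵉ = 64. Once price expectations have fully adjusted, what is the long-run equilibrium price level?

Short run: with Pᵉ = 64, SRAS is Y = 713 + 6P. Setting AD = SRAS gives 472 = 8P, so P = 59 and Y = 1185 − 2·59 = 1067.
Output 1067 is below potential 1097, so over time expected prices fall and SRAS shifts right until Y returns to 1097.
Long run: Y = 1097 on the AD curve gives 1097 = 1185 − 2P, so P = 44.

Long-run P = 44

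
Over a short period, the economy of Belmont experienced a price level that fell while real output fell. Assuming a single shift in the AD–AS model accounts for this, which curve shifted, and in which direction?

P fell and Y fell. An AD shift moves P and Y in the same direction; an SRAS shift moves them in opposite directions.
Here P and Y moved in the same direction, so the AD curve shifted.
Since Y fell, AD shifted left.

AD shifted left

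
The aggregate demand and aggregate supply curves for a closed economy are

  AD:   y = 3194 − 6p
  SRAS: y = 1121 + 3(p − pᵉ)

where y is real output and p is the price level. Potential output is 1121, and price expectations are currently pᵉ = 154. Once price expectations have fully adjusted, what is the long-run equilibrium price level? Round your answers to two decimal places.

Long-run p = 345.50

Short run: with pᵉ = 154, SRAS is y = 659 + 3p. Setting AD = SRAS gives 2535 = 9p, so p = 281.67 and y = 3194 − 6p = 1504.00.
Output 1504.00 is above potential 1121, so over time expected prices rise and SRAS shifts left until y returns to 1121.
Long run: y = 1121 on the AD curve gives 1121 = 3194 − 6p, so p = 345.50.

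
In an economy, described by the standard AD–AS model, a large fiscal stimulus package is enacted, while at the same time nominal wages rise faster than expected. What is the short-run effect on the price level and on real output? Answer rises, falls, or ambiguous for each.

Price level: rises; output: ambiguous

The first event is a positive demand shock: AD shifts right, which by itself pushes P up and Y up.
The second is an adverse supply shock: SRAS shifts left, which by itself pushes P up and Y down.
Both shocks push P up, so P rises. The two shocks push Y in opposite directions, so the effect on Y is ambiguous.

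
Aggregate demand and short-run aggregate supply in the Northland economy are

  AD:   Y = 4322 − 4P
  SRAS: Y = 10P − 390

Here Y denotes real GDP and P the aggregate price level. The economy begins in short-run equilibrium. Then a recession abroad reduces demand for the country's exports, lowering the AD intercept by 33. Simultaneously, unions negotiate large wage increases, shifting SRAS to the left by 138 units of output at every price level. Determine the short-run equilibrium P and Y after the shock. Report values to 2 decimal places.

After both shocks: AD is Y = 4289 − 4P and SRAS is Y = 10P − 528.
Setting them equal: 4817 = 14P, so P = 344.07.
Substituting into AD, Y = 2912.71.

P = 344.07, Y = 2912.71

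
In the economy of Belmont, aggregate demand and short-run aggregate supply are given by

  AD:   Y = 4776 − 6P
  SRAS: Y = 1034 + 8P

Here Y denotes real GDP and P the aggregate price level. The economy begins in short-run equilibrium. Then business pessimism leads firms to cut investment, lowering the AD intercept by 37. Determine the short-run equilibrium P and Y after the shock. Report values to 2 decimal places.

This is a negative demand shock: AD shifts left.
New AD: Y = 4739 − 6P.
Set AD = SRAS: 4739 − 6P = 1034 + 8P, so 3705 = 14P and P = 264.64.
Substituting into AD, Y = 3151.14.

P = 264.64, Y = 3151.14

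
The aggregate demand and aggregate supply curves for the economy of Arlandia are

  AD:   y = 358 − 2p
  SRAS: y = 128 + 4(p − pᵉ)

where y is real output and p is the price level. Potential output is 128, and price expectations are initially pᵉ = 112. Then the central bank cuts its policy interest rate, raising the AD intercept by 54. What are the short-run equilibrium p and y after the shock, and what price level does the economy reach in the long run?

Short run: p = 122, y = 168. Long run: p = 142.

AD shifts right: new AD is y = 412 − 2p. With pᵉ = 112, SRAS is y = 4p − 320.
Short run: 412 − 2p = 4p − 320 gives 732 = 6p, so p = 122 and y = 412 − 2·122 = 168.
y = 168 is above potential 128; expectations adjust and SRAS shifts left until y = 128.
Long run: on the new AD curve, 128 = 412 − 2p gives p = 142.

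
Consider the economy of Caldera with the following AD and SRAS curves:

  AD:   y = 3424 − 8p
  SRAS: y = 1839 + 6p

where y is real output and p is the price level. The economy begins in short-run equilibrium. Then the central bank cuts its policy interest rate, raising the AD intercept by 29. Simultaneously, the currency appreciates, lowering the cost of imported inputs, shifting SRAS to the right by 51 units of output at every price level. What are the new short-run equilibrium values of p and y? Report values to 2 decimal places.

p = 111.64, y = 2559.86

After both shocks: AD is y = 3453 − 8p and SRAS is y = 1890 + 6p.
Setting them equal: 1563 = 14p, so p = 111.64.
Substituting into AD, y = 2559.86.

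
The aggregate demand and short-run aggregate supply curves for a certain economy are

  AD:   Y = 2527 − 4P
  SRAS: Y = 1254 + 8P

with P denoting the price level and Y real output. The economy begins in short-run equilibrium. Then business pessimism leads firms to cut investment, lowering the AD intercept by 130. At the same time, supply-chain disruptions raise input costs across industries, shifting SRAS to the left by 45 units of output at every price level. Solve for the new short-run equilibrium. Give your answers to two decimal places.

After both shocks: AD is Y = 2397 − 4P and SRAS is Y = 1209 + 8P.
Setting them equal: 1188 = 12P, so P = 99.00.
Substituting into AD, Y = 2001.00.

P = 99.00, Y = 2001.00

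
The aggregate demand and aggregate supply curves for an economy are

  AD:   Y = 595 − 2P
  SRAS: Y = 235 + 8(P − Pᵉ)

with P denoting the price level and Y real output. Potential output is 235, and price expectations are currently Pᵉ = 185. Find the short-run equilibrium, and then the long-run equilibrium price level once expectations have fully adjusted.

Short run: with Pᵉ = 185, SRAS is Y = 8P − 1245. Setting AD = SRAS gives 1840 = 10P, so P = 184 and Y = 595 − 2·184 = 227.
Output 227 is below potential 235, so over time expected prices fall and SRAS shifts right until Y returns to 235.
Long run: Y = 235 on the AD curve gives 235 = 595 − 2P, so P = 180.

Short run: P = 184, Y = 227. Long run: P = 180.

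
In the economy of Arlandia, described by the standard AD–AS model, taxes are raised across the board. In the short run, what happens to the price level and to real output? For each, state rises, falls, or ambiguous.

Price level: falls; output: falls

This is a negative demand shock: AD shifts left.
Moving along the upward-sloping SRAS curve, P falls and Y falls.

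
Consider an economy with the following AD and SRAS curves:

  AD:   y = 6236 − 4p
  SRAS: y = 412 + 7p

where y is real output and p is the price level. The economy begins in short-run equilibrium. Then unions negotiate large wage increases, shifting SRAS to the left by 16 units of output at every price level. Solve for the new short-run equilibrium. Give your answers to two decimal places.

This is a negative supply shock: SRAS shifts left.
New SRAS: y = 396 + 7p.
Set AD = SRAS: 6236 − 4p = 396 + 7p, so 5840 = 11p and p = 530.91.
Substituting into AD, y = 4112.36.

p = 530.91, y = 4112.36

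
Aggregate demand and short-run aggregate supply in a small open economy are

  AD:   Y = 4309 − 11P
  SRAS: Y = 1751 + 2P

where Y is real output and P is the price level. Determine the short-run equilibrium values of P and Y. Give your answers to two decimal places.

P = 196.77, Y = 2144.54

Set AD = SRAS: 4309 − 11P = 1751 + 2P, so 2558 = 13P and P = 196.77.
Substituting into AD, Y = 4309 − 11P = 2144.54.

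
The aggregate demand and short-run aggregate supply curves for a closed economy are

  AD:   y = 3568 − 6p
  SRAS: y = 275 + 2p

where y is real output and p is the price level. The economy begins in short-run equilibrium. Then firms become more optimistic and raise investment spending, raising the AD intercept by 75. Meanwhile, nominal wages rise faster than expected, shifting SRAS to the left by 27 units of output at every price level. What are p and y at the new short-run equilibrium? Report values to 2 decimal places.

After both shocks: AD is y = 3643 − 6p and SRAS is y = 248 + 2p.
Setting them equal: 3395 = 8p, so p = 424.38.
Substituting into AD, y = 1096.75.

p = 424.38, y = 1096.75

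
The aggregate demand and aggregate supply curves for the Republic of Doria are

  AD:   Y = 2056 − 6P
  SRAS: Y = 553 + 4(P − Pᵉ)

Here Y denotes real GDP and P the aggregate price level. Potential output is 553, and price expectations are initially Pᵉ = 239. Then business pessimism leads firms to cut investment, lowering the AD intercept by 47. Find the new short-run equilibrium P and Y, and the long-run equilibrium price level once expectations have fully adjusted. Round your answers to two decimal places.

AD shifts left: new AD is Y = 2009 − 6P. With Pᵉ = 239, SRAS is Y = 4P − 403.
Short run: 2009 − 6P = 4P − 403 gives 2412 = 10P, so P = 241.20 and Y = 2009 − 6P = 561.80.
Y = 561.80 is above potential 553; expectations adjust and SRAS shifts left until Y = 553.
Long run: on the new AD curve, 553 = 2009 − 6P gives P = 242.67.

Short run: P = 241.20, Y = 561.80. Long run: P = 242.67.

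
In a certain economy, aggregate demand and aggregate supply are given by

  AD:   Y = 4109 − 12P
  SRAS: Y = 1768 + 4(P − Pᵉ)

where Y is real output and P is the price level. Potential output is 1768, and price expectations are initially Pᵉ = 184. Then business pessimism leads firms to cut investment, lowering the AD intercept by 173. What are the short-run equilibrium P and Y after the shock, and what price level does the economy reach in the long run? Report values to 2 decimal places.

Short run: P = 181.50, Y = 1758.00. Long run: P = 180.67.

AD shifts left: new AD is Y = 3936 − 12P. With Pᵉ = 184, SRAS is Y = 1032 + 4P.
Short run: 3936 − 12P = 1032 + 4P gives 2904 = 16P, so P = 181.50 and Y = 3936 − 12P = 1758.00.
Y = 1758.00 is below potential 1768; expectations adjust and SRAS shifts right until Y = 1768.
Long run: on the new AD curve, 1768 = 3936 − 12P gives P = 180.67.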